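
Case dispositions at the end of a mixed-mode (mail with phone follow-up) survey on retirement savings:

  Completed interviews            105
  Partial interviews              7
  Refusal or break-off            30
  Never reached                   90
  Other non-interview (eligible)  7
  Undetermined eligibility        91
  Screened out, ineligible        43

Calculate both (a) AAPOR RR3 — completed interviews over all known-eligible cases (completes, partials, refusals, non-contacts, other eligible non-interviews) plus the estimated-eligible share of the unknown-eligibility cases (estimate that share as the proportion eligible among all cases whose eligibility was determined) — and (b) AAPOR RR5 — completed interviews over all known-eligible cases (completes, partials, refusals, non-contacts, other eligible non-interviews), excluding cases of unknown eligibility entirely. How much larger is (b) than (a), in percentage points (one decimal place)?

Numerator = 105
Determined eligible = 105 + 7 + 30 + 90 + 7 = 239
e = 239 / (239 + 43) = 239 / 282 = 0.8475
e × U = 0.8475 × 91 = 77.12
Denom = 239 + 77.12 = 316.12
RR3 = 105 / 316.12 = 0.3322
Denom = 105 + 7 + 30 + 90 + 7 = 239
RR5 = 105 / 239 = 0.4393
Difference = 43.93 − 33.22 = 10.71 percentage points

10.7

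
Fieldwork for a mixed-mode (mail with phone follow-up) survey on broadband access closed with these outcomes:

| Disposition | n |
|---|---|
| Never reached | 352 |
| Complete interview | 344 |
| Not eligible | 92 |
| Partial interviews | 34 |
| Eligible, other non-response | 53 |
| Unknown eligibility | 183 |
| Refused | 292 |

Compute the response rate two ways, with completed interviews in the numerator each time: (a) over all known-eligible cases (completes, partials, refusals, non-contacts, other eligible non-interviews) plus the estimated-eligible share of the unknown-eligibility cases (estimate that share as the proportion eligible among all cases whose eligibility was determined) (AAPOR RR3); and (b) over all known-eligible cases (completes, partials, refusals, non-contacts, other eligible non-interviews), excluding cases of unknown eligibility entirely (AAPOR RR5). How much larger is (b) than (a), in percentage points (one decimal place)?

4.3

Num: 344
Determined eligible: 344 + 34 + 292 + 352 + 53 = 1075
e = 1075 / (1075 + 92) = 1075 / 1167 = 0.9212
e × U: 0.9212 × 183 = 168.58
Denominator: 1075 + 168.58 = 1243.58
RR3 = 344 / 1243.58 = 0.2766
Denominator: 344 + 34 + 292 + 352 + 53 = 1075
RR5 = 344 / 1075 = 0.3200
Difference = 32.00 − 27.66 = 4.34 percentage points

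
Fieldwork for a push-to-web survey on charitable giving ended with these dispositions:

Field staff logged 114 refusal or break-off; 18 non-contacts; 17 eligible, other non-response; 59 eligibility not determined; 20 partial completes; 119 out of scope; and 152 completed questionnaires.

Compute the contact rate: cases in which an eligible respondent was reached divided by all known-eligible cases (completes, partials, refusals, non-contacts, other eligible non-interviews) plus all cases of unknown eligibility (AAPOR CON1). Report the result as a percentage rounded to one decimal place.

79.7%

Top = 152 + 20 + 114 + 17 = 303
Denom = 152 + 20 + 114 + 18 + 17 + 59 = 380
CON1 = 303 / 380 = 0.7974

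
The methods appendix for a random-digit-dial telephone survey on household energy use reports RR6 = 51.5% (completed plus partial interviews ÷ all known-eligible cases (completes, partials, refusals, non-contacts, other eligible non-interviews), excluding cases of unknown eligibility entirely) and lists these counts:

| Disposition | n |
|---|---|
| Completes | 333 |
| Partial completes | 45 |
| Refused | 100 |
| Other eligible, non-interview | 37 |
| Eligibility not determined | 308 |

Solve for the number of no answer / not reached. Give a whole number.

Numerator → 333 + 45 = 378
RR6 = 378 / D = 0.515
D = 378 / 0.515 = 734.0
Remaining denominator categories sum to 515
no answer / not reached = 734.0 − 515 ≈ 219

219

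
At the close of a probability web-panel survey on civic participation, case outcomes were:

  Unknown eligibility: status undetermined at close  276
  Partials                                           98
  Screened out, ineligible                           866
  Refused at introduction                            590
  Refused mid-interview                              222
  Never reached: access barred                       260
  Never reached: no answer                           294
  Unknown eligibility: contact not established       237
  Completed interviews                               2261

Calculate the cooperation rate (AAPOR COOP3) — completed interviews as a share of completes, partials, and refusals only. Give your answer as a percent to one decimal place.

Refusals = 590 + 222 = 812
No contact after all attempts = 294 + 260 = 554
Unknown eligibility = 237 + 276 = 513
Num: 2261
Denom: 2261 + 98 + 812 = 3171
COOP3 = 2261 / 3171 = 0.7130

71.3%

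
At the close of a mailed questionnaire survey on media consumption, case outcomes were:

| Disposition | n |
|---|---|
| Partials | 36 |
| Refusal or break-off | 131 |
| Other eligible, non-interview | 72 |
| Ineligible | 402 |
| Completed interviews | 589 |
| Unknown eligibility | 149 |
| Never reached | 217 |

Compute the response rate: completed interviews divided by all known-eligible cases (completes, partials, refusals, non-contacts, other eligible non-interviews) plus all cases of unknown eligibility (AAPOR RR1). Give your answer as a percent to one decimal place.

49.3%

Numerator = 589
Base = 589 + 36 + 131 + 217 + 72 + 149 = 1194
RR1 = 589 / 1194 = 0.4933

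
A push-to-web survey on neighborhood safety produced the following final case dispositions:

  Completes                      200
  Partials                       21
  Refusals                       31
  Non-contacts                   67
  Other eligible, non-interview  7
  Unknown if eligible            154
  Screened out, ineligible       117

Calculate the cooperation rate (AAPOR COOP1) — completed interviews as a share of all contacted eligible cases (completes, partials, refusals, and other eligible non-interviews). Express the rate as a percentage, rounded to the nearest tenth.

77.2%

Numerator = 200
Denominator = 200 + 21 + 31 + 7 = 259
COOP1 = 200 / 259 = 0.7722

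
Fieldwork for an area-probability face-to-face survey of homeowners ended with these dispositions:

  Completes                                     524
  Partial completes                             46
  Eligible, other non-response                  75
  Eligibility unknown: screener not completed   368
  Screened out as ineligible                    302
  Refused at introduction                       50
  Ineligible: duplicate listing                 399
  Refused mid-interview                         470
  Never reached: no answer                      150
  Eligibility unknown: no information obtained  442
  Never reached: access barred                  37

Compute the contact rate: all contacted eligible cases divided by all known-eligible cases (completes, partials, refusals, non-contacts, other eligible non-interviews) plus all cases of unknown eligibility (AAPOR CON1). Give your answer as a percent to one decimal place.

Declined to participate = 50 + 470 = 520
Never reached = 150 + 37 = 187
Unknown eligibility = 368 + 442 = 810
Not eligible = 302 + 399 = 701
Num: 524 + 46 + 520 + 75 = 1165
Base: 524 + 46 + 520 + 187 + 75 + 810 = 2162
CON1 = 1165 / 2162 = 0.5389

53.9%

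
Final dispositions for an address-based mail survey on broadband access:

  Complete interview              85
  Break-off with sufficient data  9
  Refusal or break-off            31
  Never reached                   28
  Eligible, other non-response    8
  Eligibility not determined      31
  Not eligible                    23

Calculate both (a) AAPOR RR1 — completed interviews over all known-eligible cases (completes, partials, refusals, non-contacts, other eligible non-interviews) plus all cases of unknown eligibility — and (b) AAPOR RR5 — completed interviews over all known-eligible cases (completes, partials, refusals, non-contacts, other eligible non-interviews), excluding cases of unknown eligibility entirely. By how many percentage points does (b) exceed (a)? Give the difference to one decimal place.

8.5

Top: 85
Denom: 85 + 9 + 31 + 28 + 8 + 31 = 192
RR1 = 85 / 192 = 0.4427
Denom: 85 + 9 + 31 + 28 + 8 = 161
RR5 = 85 / 161 = 0.5280
Difference = 52.80 − 44.27 = 8.53 percentage points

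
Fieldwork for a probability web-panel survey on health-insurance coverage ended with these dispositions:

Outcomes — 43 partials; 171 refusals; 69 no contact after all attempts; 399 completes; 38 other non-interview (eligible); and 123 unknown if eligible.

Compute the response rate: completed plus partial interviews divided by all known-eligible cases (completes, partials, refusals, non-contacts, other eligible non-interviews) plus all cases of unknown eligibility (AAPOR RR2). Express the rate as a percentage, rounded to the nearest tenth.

52.4%

Numerator: 399 + 43 = 442
Base: 399 + 43 + 171 + 69 + 38 + 123 = 843
RR2 = 442 / 843 = 0.5243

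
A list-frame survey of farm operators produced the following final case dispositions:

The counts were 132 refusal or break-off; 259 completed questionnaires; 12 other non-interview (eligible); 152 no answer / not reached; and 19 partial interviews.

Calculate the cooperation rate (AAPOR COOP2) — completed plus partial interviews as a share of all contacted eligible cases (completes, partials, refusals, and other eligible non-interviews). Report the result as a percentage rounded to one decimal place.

65.9%

Top → 259 + 19 = 278
Base → 259 + 19 + 132 + 12 = 422
COOP2 = 278 / 422 = 0.6588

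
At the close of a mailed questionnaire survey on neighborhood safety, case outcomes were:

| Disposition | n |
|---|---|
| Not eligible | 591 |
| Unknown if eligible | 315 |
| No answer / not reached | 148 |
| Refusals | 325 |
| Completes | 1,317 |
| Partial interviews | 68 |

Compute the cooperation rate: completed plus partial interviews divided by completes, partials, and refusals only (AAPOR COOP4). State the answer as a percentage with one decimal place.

81.0%

Numerator = 1317 + 68 = 1385
Base = 1317 + 68 + 325 = 1710
COOP4 = 1385 / 1710 = 0.8099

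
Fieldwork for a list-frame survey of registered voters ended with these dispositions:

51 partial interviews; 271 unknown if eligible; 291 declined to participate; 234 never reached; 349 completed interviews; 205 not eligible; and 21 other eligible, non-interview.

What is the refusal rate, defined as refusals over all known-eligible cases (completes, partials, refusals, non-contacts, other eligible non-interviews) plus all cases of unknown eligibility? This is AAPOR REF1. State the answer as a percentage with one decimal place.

Top: 291
Denominator: 349 + 51 + 291 + 234 + 21 + 271 = 1217
REF1 = 291 / 1217 = 0.2391

23.9%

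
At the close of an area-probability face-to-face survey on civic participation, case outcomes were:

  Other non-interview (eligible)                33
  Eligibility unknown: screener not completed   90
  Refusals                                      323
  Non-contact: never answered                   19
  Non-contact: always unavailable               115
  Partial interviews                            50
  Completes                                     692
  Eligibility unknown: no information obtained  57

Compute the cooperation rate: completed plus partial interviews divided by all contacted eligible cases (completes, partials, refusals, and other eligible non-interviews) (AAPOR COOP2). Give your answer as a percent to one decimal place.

67.6%

No answer / not reached = 19 + 115 = 134
Unknown if eligible = 90 + 57 = 147
Top: 692 + 50 = 742
Denominator: 692 + 50 + 323 + 33 = 1098
COOP2 = 742 / 1098 = 0.6758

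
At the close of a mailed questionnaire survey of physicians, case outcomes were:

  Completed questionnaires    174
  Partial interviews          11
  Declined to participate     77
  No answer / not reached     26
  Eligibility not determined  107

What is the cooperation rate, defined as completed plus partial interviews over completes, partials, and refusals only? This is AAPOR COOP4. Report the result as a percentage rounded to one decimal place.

Numerator: 174 + 11 = 185
Base: 174 + 11 + 77 = 262
COOP4 = 185 / 262 = 0.7061

70.6%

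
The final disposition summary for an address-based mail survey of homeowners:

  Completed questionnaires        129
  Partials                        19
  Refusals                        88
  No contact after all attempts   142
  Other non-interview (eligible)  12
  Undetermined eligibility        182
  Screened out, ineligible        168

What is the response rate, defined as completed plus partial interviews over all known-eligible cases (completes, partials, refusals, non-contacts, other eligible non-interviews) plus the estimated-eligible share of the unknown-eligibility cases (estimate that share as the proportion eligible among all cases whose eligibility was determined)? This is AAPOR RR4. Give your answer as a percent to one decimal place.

Top: 129 + 19 = 148
Eligible (known): 129 + 19 + 88 + 142 + 12 = 390
e = 390 / (390 + 168) = 390 / 558 = 0.6989
e × U: 0.6989 × 182 = 127.20
Base: 390 + 127.20 = 517.20
RR4 = 148 / 517.20 = 0.2862

28.6%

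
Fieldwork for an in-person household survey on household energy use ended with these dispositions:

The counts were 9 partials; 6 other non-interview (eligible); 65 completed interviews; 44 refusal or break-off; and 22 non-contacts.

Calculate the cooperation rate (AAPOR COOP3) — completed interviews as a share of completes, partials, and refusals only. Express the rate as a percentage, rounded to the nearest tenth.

Numerator → 65
Base → 65 + 9 + 44 = 118
COOP3 = 65 / 118 = 0.5508

55.1%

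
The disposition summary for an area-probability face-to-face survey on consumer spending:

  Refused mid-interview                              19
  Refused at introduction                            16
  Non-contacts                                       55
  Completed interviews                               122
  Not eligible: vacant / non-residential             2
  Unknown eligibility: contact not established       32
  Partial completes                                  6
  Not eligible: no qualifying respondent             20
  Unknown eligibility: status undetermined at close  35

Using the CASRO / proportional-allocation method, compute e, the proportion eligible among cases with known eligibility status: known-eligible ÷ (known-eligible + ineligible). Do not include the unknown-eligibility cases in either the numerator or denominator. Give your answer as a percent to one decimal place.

Refused = 16 + 19 = 35
Unknown eligibility = 32 + 35 = 67
Ineligible = 20 + 2 = 22
Determined eligible: 122 + 6 + 35 + 55 = 218
e = 218 / (218 + 22) = 218 / 240 = 0.9083

90.8%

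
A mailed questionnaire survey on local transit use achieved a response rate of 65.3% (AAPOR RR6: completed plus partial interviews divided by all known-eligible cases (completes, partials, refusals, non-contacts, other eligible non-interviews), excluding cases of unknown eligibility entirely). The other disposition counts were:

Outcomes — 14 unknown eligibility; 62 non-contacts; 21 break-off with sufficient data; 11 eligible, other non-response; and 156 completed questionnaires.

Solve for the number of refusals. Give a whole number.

Top: 156 + 21 = 177
RR6 = 177 / D = 0.653
D = 177 / 0.653 = 271.1
Remaining denominator categories sum to 250
refusals = 271.1 − 250 ≈ 21

21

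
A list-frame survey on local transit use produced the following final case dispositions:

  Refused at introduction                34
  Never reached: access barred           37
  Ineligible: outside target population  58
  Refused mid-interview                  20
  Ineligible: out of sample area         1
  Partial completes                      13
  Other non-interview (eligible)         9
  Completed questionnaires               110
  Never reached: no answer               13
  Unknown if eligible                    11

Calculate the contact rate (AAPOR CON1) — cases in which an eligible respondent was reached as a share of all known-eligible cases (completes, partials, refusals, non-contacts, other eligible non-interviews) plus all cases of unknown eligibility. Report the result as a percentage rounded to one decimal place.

Refused = 34 + 20 = 54
Non-contacts = 13 + 37 = 50
Screened out, ineligible = 58 + 1 = 59
Top = 110 + 13 + 54 + 9 = 186
Denominator = 110 + 13 + 54 + 50 + 9 + 11 = 247
CON1 = 186 / 247 = 0.7530

75.3%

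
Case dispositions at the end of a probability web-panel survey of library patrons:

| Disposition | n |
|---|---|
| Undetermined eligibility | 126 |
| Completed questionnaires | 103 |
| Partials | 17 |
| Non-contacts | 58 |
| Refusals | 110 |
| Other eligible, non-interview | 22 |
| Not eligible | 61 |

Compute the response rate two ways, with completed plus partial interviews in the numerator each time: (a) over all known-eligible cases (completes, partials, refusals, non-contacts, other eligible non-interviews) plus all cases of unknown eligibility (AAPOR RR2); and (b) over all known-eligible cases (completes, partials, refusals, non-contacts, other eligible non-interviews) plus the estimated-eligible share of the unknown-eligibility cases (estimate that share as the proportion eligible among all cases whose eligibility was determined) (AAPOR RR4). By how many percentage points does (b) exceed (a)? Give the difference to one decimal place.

1.4

Num → 103 + 17 = 120
Base → 103 + 17 + 110 + 58 + 22 + 126 = 436
RR2 = 120 / 436 = 0.2752
Known eligible → 103 + 17 + 110 + 58 + 22 = 310
e = 310 / (310 + 61) = 310 / 371 = 0.8356
e × U → 0.8356 × 126 = 105.29
Base → 310 + 105.29 = 415.29
RR4 = 120 / 415.29 = 0.2890
Difference = 28.90 − 27.52 = 1.38 percentage points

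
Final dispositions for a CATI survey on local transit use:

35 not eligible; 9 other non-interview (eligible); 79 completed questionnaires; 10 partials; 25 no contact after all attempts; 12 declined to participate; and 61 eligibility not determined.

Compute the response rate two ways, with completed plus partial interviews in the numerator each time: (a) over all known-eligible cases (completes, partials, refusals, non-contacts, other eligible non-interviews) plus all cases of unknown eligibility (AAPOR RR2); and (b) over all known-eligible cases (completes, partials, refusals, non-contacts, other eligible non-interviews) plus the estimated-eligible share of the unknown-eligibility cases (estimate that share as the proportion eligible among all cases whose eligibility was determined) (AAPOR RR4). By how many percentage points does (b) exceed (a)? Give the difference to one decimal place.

3.1

Numerator: 79 + 10 = 89
Denom: 79 + 10 + 12 + 25 + 9 + 61 = 196
RR2 = 89 / 196 = 0.4541
Determined eligible: 79 + 10 + 12 + 25 + 9 = 135
e = 135 / (135 + 35) = 135 / 170 = 0.7941
e × U: 0.7941 × 61 = 48.44
Denom: 135 + 48.44 = 183.44
RR4 = 89 / 183.44 = 0.4852
Difference = 48.52 − 45.41 = 3.11 percentage points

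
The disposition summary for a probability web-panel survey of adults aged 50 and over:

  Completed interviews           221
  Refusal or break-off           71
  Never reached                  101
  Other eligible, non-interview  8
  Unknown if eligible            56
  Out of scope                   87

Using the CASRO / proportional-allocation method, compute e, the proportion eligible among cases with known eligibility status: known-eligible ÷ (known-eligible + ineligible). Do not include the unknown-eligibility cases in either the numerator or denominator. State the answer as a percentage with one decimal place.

Determined eligible → 221 + 71 + 101 + 8 = 401
e = 401 / (401 + 87) = 401 / 488 = 0.8217

82.2%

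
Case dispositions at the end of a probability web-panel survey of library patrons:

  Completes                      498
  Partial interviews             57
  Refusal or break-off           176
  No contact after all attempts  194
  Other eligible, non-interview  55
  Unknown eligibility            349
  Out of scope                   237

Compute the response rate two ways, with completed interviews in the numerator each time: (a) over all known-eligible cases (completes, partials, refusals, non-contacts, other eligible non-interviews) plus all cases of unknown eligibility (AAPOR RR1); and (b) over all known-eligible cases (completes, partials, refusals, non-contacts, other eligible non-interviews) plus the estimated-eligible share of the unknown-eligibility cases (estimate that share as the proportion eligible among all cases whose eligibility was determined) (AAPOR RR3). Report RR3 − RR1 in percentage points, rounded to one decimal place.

Numerator = 498
Denom = 498 + 57 + 176 + 194 + 55 + 349 = 1329
RR1 = 498 / 1329 = 0.3747
Known eligible = 498 + 57 + 176 + 194 + 55 = 980
e = 980 / (980 + 237) = 980 / 1217 = 0.8053
e × U = 0.8053 × 349 = 281.05
Denom = 980 + 281.05 = 1261.05
RR3 = 498 / 1261.05 = 0.3949
Difference = 39.49 − 37.47 = 2.02 percentage points

2.0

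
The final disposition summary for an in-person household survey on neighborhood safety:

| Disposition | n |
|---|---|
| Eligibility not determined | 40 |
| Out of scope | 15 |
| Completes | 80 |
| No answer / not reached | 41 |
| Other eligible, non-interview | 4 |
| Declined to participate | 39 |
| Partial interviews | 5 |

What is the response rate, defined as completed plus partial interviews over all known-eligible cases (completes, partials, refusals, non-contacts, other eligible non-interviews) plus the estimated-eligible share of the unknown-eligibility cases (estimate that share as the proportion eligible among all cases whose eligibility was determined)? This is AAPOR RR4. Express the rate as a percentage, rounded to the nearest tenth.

Num = 80 + 5 = 85
Known eligible = 80 + 5 + 39 + 41 + 4 = 169
e = 169 / (169 + 15) = 169 / 184 = 0.9185
Estimated eligible among unknowns = 0.9185 × 40 = 36.74
Denominator = 169 + 36.74 = 205.74
RR4 = 85 / 205.74 = 0.4131

41.3%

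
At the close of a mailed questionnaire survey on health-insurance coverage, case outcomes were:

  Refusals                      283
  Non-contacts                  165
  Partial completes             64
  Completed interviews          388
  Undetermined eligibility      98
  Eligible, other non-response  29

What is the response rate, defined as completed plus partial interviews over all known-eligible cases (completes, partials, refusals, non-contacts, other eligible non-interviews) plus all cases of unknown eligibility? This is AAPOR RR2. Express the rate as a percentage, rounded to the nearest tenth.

Num: 388 + 64 = 452
Denom: 388 + 64 + 283 + 165 + 29 + 98 = 1027
RR2 = 452 / 1027 = 0.4401

44.0%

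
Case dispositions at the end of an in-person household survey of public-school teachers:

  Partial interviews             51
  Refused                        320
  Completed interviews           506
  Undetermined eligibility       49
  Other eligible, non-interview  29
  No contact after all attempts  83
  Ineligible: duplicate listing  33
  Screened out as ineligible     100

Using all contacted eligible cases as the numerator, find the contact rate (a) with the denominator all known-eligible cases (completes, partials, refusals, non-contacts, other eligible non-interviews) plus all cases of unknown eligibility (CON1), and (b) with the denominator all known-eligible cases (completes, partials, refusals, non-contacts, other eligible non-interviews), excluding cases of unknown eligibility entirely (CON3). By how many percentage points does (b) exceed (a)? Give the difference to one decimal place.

Screened out, ineligible = 100 + 33 = 133
Num: 506 + 51 + 320 + 29 = 906
Denominator: 506 + 51 + 320 + 83 + 29 + 49 = 1038
CON1 = 906 / 1038 = 0.8728
Denominator: 506 + 51 + 320 + 83 + 29 = 989
CON3 = 906 / 989 = 0.9161
Difference = 91.61 − 87.28 = 4.33 percentage points

4.3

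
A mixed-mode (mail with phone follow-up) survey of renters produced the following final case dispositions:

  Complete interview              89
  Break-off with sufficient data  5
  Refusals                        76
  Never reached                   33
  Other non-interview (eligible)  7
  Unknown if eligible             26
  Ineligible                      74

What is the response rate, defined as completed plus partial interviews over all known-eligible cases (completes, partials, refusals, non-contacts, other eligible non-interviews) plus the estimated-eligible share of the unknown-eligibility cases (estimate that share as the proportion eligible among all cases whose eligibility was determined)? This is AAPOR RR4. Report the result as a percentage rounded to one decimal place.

41.0%

Num → 89 + 5 = 94
Eligible (known) → 89 + 5 + 76 + 33 + 7 = 210
e = 210 / (210 + 74) = 210 / 284 = 0.7394
Eligible share of unknowns → 0.7394 × 26 = 19.22
Denom → 210 + 19.22 = 229.22
RR4 = 94 / 229.22 = 0.4101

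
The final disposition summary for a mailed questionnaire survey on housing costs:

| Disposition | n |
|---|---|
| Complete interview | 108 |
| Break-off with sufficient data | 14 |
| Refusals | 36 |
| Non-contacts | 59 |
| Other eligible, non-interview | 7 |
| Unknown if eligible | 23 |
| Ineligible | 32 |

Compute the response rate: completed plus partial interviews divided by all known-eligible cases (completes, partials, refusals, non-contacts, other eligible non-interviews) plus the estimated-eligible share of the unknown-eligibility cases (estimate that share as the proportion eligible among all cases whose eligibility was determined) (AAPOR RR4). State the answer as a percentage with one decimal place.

50.0%

Num = 108 + 14 = 122
Eligible (known) = 108 + 14 + 36 + 59 + 7 = 224
e = 224 / (224 + 32) = 224 / 256 = 0.8750
Eligible share of unknowns = 0.8750 × 23 = 20.12
Denom = 224 + 20.12 = 244.12
RR4 = 122 / 244.12 = 0.4998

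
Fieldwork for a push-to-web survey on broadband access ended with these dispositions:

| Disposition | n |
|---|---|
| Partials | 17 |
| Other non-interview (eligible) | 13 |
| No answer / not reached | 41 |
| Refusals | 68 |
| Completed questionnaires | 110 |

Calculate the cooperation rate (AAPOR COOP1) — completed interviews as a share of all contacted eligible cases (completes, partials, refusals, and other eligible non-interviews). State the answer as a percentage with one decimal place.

Top: 110
Denominator: 110 + 17 + 68 + 13 = 208
COOP1 = 110 / 208 = 0.5288

52.9%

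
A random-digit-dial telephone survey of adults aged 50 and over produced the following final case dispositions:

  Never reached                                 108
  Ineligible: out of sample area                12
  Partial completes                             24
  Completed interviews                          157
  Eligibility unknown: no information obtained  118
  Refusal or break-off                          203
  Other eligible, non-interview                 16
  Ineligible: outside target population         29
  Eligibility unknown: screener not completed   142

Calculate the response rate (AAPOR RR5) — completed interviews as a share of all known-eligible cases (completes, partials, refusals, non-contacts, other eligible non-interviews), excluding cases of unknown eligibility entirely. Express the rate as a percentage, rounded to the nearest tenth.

Unknown eligibility = 142 + 118 = 260
Ineligible = 29 + 12 = 41
Num = 157
Base = 157 + 24 + 203 + 108 + 16 = 508
RR5 = 157 / 508 = 0.3091

30.9%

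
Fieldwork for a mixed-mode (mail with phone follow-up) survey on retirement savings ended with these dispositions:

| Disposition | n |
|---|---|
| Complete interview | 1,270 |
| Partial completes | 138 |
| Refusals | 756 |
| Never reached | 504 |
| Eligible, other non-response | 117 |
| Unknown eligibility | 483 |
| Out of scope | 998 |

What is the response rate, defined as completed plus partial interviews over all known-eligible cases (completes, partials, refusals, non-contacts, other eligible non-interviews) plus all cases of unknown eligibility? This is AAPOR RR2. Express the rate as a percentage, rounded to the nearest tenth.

Num = 1270 + 138 = 1408
Denominator = 1270 + 138 + 756 + 504 + 117 + 483 = 3268
RR2 = 1408 / 3268 = 0.4308

43.1%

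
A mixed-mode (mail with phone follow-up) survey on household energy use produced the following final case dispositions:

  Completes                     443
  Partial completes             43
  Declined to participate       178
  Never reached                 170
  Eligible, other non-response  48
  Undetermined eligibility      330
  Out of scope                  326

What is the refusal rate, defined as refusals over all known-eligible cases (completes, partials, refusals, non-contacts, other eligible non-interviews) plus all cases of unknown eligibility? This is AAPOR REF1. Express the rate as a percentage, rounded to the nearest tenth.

14.7%

Top → 178
Denom → 443 + 43 + 178 + 170 + 48 + 330 = 1212
REF1 = 178 / 1212 = 0.1469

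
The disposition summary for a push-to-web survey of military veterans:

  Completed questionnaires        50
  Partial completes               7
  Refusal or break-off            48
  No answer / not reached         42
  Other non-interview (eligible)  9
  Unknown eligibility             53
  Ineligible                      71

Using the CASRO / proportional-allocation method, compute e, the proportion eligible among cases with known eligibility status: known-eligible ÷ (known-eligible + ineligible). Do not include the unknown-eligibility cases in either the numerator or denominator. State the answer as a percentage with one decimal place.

Determined eligible → 50 + 7 + 48 + 42 + 9 = 156
e = 156 / (156 + 71) = 156 / 227 = 0.6872

68.7%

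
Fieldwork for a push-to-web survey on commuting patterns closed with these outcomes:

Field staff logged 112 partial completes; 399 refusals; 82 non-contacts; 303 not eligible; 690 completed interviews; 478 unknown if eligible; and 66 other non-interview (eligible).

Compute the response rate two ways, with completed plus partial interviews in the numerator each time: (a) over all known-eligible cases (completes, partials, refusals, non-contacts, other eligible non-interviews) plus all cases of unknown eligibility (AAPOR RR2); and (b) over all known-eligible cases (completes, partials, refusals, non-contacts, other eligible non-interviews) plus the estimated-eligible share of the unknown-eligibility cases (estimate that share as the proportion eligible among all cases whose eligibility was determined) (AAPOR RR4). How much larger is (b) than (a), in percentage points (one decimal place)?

2.2

Num: 690 + 112 = 802
Base: 690 + 112 + 399 + 82 + 66 + 478 = 1827
RR2 = 802 / 1827 = 0.4390
Eligible (known): 690 + 112 + 399 + 82 + 66 = 1349
e = 1349 / (1349 + 303) = 1349 / 1652 = 0.8166
Eligible share of unknowns: 0.8166 × 478 = 390.33
Base: 1349 + 390.33 = 1739.33
RR4 = 802 / 1739.33 = 0.4611
Difference = 46.11 − 43.90 = 2.21 percentage points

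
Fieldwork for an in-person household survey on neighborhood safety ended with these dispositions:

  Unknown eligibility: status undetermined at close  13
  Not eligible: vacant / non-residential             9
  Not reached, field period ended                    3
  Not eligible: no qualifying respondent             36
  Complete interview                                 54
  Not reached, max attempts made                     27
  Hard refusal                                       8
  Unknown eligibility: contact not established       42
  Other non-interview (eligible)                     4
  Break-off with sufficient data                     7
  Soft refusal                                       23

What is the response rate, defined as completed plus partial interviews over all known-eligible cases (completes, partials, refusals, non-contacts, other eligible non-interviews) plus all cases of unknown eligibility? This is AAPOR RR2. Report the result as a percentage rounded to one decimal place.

33.7%

Declined to participate = 8 + 23 = 31
Never reached = 3 + 27 = 30
Eligibility not determined = 42 + 13 = 55
Not eligible = 36 + 9 = 45
Numerator → 54 + 7 = 61
Denominator → 54 + 7 + 31 + 30 + 4 + 55 = 181
RR2 = 61 / 181 = 0.3370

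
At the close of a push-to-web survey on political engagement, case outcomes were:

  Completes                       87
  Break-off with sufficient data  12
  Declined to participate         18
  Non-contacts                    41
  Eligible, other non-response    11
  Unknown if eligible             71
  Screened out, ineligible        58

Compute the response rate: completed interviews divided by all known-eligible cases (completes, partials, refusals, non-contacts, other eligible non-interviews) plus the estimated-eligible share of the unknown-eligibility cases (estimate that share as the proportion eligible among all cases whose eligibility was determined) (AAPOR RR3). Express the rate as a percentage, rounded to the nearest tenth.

Top = 87
Determined eligible = 87 + 12 + 18 + 41 + 11 = 169
e = 169 / (169 + 58) = 169 / 227 = 0.7445
e × U = 0.7445 × 71 = 52.86
Denom = 169 + 52.86 = 221.86
RR3 = 87 / 221.86 = 0.3921

39.2%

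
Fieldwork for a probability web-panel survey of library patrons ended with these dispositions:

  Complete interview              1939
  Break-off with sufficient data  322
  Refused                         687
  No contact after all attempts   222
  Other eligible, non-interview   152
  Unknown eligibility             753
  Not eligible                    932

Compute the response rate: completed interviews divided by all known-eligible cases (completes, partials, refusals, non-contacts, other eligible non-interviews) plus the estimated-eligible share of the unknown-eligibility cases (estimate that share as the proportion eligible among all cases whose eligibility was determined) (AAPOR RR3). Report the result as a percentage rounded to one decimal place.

49.6%

Num: 1939
Known eligible: 1939 + 322 + 687 + 222 + 152 = 3322
e = 3322 / (3322 + 932) = 3322 / 4254 = 0.7809
e × U: 0.7809 × 753 = 588.02
Denom: 3322 + 588.02 = 3910.02
RR3 = 1939 / 3910.02 = 0.4959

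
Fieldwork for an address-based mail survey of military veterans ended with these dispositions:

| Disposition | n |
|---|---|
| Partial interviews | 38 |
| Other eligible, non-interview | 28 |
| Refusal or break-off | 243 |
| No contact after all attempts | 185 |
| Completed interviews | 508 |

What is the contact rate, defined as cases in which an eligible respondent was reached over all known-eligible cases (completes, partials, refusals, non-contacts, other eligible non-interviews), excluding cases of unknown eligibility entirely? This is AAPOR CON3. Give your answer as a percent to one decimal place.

81.5%

Top = 508 + 38 + 243 + 28 = 817
Base = 508 + 38 + 243 + 185 + 28 = 1002
CON3 = 817 / 1002 = 0.8154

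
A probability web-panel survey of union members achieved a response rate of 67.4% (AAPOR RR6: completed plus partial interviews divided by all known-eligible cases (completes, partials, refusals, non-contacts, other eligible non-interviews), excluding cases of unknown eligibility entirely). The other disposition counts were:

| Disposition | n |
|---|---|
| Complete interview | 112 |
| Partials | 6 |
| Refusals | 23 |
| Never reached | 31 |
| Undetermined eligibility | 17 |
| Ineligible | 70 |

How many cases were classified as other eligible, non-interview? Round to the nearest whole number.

Num = 112 + 6 = 118
RR6 = 118 / D = 0.674
D = 118 / 0.674 = 175.1
Remaining denominator categories sum to 172
other eligible, non-interview = 175.1 − 172 ≈ 3

3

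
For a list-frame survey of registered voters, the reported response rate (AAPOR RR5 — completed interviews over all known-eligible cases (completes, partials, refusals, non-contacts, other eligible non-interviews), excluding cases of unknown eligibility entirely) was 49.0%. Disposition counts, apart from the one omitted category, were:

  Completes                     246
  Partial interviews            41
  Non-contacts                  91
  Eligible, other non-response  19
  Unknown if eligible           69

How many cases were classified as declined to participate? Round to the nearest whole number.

RR5 = 246 / D = 0.490
D = 246 / 0.490 = 502.0
Remaining denominator categories sum to 397
declined to participate = 502.0 − 397 ≈ 105

105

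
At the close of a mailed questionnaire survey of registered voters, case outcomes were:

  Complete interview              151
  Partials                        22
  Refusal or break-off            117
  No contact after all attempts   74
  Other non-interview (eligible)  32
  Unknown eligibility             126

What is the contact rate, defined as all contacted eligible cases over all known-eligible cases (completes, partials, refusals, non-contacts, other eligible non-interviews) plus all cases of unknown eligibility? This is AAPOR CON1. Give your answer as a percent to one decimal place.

61.7%

Num = 151 + 22 + 117 + 32 = 322
Denom = 151 + 22 + 117 + 74 + 32 + 126 = 522
CON1 = 322 / 522 = 0.6169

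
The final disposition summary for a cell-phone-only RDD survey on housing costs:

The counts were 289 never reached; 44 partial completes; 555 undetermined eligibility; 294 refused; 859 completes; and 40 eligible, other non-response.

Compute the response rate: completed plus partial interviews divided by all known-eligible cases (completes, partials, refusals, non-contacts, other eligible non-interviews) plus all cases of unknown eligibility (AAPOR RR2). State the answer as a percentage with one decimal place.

Numerator: 859 + 44 = 903
Denom: 859 + 44 + 294 + 289 + 40 + 555 = 2081
RR2 = 903 / 2081 = 0.4339

43.4%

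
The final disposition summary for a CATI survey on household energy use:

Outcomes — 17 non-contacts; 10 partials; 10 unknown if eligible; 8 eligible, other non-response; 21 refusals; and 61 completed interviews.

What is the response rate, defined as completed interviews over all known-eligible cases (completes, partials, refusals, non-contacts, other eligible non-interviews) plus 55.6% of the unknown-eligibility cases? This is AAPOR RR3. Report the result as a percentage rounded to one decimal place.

Numerator = 61
Eligible (known) = 61 + 10 + 21 + 17 + 8 = 117
Estimated eligible among unknowns = 0.5560 × 10 = 5.56
Denom = 117 + 5.56 = 122.56
RR3 = 61 / 122.56 = 0.4977

49.8%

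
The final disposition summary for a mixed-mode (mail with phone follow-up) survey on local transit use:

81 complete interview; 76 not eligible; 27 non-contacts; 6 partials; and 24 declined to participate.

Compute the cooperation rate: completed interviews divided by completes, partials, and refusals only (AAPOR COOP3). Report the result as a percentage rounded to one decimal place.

Top = 81
Denom = 81 + 6 + 24 = 111
COOP3 = 81 / 111 = 0.7297

73.0%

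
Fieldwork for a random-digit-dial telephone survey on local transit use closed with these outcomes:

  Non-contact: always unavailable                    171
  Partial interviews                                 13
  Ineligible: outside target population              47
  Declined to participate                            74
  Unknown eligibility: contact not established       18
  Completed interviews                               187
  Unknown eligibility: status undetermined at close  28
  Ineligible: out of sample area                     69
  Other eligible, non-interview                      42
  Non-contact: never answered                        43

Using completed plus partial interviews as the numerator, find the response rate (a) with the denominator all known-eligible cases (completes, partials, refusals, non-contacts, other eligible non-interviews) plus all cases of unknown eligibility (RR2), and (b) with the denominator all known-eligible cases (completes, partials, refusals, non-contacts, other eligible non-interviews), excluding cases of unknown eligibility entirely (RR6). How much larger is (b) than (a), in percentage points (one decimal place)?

No answer / not reached = 43 + 171 = 214
Unknown if eligible = 18 + 28 = 46
Screened out, ineligible = 47 + 69 = 116
Numerator = 187 + 13 = 200
Denominator = 187 + 13 + 74 + 214 + 42 + 46 = 576
RR2 = 200 / 576 = 0.3472
Denominator = 187 + 13 + 74 + 214 + 42 = 530
RR6 = 200 / 530 = 0.3774
Difference = 37.74 − 34.72 = 3.02 percentage points

3.0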